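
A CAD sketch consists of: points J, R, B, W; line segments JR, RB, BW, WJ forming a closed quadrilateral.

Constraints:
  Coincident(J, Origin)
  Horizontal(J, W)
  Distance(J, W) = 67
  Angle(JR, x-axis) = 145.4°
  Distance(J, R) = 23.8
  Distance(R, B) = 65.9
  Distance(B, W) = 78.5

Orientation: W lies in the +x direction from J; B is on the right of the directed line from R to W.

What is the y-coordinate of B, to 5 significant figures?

-47.749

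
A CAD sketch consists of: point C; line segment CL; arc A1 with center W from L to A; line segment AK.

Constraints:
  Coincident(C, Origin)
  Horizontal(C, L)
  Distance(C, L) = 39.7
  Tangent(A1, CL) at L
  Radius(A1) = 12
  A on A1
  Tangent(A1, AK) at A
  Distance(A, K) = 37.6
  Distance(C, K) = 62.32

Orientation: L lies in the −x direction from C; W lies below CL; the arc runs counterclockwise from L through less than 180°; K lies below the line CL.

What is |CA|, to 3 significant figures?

53.4

C is at the origin; C and L share the same y with |CL| = 39.7 and L on the −x side, so L = (-39.7, 0.00). Since A1 is tangent to CL there, WL ⟂ CL, so W = L + (0, -12) = (-39.7, -12.0). Since WA ⟂ AK (tangency), |WK| = √(12.0² + 37.6²) = 39.5 regardless of where A sits on A1. So K lies on both circle(C, 62.32) and circle(W, 39.5); the below-CL intersection is K = (-35.5, -51.2). A is the foot of the tangent from K: A = (-50.7, -16.9).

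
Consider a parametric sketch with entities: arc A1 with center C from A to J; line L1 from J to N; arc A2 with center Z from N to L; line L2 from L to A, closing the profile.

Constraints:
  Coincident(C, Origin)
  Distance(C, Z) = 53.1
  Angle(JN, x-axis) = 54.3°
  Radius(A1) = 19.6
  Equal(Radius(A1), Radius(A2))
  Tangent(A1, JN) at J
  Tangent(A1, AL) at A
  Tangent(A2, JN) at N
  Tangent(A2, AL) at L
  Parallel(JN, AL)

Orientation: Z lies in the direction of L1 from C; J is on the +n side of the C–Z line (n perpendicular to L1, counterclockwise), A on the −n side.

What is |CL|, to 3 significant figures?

56.6

Tangency of A1 to both parallel lines with radius 19.6 puts J and A at C ± 19.6·n: J = (-15.9, 11.4), A = (15.9, -11.4). Equal radii place N and L the same way about Z: N = Z + 19.6·n = (15.1, 54.6), L = Z − 19.6·n = (46.9, 31.7). Then |CL| = |L − C| = 56.6.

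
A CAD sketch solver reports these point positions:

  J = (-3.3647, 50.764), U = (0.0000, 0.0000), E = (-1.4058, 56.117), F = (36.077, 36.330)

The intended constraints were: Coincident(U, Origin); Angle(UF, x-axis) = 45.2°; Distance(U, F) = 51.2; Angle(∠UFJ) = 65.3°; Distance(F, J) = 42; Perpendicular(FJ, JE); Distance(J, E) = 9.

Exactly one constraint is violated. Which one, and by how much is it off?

Distance(J, E) = 9 — off by 3.30.

U = (0.00, 0.00) ✓; UF at 45.20° ✓; |UF| = 51.20 ✓; ∠UFJ = 65.30° ✓; |FJ| = 42.00 ✓; ∠(FJ, JE) = 90.00° ✓; |JE| = 5.700 ✗.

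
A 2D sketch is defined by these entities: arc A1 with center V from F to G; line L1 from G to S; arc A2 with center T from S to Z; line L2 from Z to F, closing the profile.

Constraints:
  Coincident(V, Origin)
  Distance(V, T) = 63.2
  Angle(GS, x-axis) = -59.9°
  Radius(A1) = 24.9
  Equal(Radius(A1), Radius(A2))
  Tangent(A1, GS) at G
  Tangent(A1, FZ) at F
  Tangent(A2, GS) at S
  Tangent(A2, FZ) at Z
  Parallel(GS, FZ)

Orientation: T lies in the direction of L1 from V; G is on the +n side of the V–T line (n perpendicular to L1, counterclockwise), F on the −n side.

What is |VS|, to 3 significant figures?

67.9

The slot axis is L1's direction at -59.9°, so u = (cos -59.9°, sin -59.9°) = (0.502, -0.865) and n = (−sin -59.9°, cos -59.9°) = (0.865, 0.502). V is at the origin and T lies 63.2 along u from V, so T = 63.2·u = (31.7, -54.7). Tangency of A1 to both parallel lines with radius 24.9 puts G and F at V ± 24.9·n: G = (21.5, 12.5), F = (-21.5, -12.5). Equal radii place S and Z the same way about T: S = T + 24.9·n = (53.2, -42.2), Z = T − 24.9·n = (10.2, -67.2). Then |VS| = |S − V| = 67.9.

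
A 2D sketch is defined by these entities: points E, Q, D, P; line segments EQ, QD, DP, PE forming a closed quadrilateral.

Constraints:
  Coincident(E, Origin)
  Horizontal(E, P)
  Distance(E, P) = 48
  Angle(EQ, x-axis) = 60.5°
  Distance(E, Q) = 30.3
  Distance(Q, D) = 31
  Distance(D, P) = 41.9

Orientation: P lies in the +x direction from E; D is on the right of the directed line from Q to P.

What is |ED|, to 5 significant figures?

7.0976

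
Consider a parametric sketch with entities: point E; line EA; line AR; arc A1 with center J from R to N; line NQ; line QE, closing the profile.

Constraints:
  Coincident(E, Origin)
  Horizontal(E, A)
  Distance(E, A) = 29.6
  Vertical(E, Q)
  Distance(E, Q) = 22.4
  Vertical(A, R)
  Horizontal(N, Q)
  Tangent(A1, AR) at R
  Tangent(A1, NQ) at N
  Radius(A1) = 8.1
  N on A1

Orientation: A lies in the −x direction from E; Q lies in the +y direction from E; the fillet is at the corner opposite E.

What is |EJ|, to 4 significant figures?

25.82

E is at the origin; EA is horizontal with |EA| = 29.6 and A on the −x side, so A = (-29.60, 0.000). E and Q share the same x with |EQ| = 22.4 and Q on the +y side, so Q = (0.000, 22.40). The virtual corner opposite E is at (-29.60, 22.40). Tangency of A1 to AR means the radius JR is perpendicular to AR and the tangent condition forces JN to be normal to NQ, with radius 8.1, so the center J sits 8.1 in from both sides at J = (-21.50, 14.30). Then |EJ| = |J − E| = 25.82.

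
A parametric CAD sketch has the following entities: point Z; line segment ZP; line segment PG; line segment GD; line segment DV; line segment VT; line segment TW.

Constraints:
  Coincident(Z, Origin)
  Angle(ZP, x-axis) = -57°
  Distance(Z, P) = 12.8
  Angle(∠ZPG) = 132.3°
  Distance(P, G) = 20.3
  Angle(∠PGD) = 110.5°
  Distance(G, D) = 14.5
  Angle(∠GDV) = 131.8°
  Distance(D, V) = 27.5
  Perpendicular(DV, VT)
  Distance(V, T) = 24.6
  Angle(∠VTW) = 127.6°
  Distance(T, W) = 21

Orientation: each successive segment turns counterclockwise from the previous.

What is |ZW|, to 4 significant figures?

5.557

Z is at the origin; ZP runs at -57.0° with length 12.8, so P = (6.971, -10.73). ∠ZPG = 132.3° gives PG at -9.300° from the x-axis; with |PG| = 20.3, G = (27.00, -14.02). ∠PGD = 110.5° gives GD at 60.20° from the x-axis; with |GD| = 14.5, D = (34.21, -1.433). ∠GDV = 131.8° gives DV at 108.4° from the x-axis; with |DV| = 27.5, V = (25.53, 24.66). DV ⟂ VT, so VT runs at -161.6°; with |VT| = 24.6, T = (2.188, 16.90). ∠VTW = 127.6° gives TW at -109.2° from the x-axis; with |TW| = 21.0, W = (-4.718, -2.936). Then |ZW| = |W − Z| = 5.557.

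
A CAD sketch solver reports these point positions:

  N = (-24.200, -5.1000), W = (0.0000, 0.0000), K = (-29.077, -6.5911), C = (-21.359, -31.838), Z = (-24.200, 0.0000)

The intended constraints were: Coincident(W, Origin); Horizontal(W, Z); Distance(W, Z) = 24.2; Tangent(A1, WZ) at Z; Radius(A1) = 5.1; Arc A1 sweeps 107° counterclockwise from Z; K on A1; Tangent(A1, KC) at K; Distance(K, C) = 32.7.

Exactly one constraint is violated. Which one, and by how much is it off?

Distance(K, C) = 32.7 — off by 6.30.

W = (0.00, 0.00) ✓; W.y = 0.00, Z.y = 0.00 ✓; |WZ| = 24.20 ✓; ∠(NZ, ZW) = 90.00° ✓; |NZ| = 5.100 ✓; bearing(N→K) − bearing(N→Z) = 107.0° ✓; |NK| = 5.100 ✓; ∠(NK, KC) = 90.00° ✓; |KC| = 26.40 ✗.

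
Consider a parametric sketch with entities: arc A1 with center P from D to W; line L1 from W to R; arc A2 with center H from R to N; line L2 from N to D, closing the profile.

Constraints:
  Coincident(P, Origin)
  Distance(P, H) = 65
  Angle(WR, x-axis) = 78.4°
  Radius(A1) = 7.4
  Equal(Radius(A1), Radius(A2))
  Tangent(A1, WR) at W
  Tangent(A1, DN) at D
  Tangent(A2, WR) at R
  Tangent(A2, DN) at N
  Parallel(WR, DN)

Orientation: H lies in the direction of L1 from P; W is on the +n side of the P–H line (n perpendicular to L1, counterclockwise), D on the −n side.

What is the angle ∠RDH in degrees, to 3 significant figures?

6.33°

Tangency of A1 to both parallel lines with radius 7.4 puts W and D at P ± 7.4·n: W = (-7.25, 1.49), D = (7.25, -1.49). Equal radii place R and N the same way about H: R = H + 7.4·n = (5.82, 65.2), N = H − 7.4·n = (20.3, 62.2). Then cos ∠RDH = DR·DH / (|DR||DH|), giving 6.33°.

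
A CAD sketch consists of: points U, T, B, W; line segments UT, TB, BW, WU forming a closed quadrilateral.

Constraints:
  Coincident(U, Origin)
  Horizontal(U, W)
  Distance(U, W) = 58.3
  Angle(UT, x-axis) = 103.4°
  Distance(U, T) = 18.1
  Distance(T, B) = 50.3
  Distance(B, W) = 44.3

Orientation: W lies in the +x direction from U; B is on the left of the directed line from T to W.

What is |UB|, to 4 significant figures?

57.37

U is at the origin; UW is horizontal with |UW| = 58.3 and W in +x, so W = (58.3, 0). UT runs at 103.4° with |UT| = 18.1, so T = (-4.195, 17.61). B is determined by |TB| = 50.3 and |BW| = 44.3 together: it lies at the intersection of circle(T, 50.3) and circle(W, 44.3). With |TW| = 64.93, the foot of the radical line on TW is 36.83 from T and the perpendicular offset is √(50.3² − 36.83²) = 34.25. Taking the left-of-TW solution: B = (40.55, 40.59).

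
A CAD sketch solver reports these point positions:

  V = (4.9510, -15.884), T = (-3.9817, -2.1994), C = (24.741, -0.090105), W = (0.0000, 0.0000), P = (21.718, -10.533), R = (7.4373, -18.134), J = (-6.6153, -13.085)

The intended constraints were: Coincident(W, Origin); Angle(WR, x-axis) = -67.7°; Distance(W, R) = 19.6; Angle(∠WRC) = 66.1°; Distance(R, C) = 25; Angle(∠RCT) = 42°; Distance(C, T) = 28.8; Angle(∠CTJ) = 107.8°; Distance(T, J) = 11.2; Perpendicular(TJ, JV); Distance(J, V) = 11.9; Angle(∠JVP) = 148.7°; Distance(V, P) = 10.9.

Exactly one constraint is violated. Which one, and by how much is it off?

Distance(V, P) = 10.9 — off by 6.70.

W = (0.00, 0.00) ✓; WR at -67.70° ✓; |WR| = 19.60 ✓; ∠WRC = 66.10° ✓; |RC| = 25.00 ✓; ∠RCT = 42.00° ✓; |CT| = 28.80 ✓; ∠CTJ = 107.8° ✓; |TJ| = 11.20 ✓; ∠(TJ, JV) = 90.00° ✓; |JV| = 11.90 ✓; ∠JVP = 148.7° ✓; |VP| = 17.60 ✗.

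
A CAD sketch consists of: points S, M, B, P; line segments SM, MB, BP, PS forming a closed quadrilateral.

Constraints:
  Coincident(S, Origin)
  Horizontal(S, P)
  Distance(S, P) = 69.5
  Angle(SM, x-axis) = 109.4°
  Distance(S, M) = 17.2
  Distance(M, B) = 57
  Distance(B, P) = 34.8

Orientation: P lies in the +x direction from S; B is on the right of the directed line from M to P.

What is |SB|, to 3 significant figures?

43.7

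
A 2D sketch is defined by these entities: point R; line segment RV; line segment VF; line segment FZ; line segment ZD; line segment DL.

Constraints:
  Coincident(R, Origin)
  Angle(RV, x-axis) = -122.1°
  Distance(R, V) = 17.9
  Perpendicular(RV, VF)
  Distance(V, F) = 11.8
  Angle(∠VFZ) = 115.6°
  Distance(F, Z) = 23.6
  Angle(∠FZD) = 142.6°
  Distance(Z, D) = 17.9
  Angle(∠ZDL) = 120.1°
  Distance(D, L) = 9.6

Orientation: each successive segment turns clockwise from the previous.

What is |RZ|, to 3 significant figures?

22.3

RV is perpendicular to VF, so VF runs at 148°; with |VF| = 11.8, F = (-19.5, -8.89). ∠VFZ = 115.6° gives FZ at 83.5° from the x-axis; with |FZ| = 23.6, Z = (-16.8, 14.6). Then |RZ| = |Z − R| = 22.3.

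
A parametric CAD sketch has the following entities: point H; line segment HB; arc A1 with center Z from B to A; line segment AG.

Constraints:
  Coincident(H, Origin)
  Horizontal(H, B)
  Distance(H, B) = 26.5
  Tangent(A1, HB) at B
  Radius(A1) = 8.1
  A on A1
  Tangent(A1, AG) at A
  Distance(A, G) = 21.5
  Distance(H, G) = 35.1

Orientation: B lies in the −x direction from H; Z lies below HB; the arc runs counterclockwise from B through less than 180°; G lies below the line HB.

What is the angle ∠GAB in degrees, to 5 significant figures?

114.75°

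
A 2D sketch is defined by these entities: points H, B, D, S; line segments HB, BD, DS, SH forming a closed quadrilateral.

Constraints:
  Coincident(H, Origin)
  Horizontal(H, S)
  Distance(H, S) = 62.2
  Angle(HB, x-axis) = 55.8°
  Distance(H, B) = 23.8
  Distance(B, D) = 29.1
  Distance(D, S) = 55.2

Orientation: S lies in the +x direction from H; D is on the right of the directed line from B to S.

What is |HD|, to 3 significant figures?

11.7

Checks: |HS| = 62.20 ✓; |HB| = 23.80 ✓; |BD| = 29.10 ✓; |DS| = 55.20 ✓.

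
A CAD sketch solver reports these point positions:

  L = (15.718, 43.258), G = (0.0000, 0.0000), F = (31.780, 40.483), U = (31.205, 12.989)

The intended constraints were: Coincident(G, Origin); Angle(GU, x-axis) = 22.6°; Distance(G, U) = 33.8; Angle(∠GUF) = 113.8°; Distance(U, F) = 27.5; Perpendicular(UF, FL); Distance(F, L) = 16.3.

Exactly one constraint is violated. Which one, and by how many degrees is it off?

Perpendicular(UF, FL) — off by 8.60°.

G = (0.00, 0.00) ✓; GU at 22.60° ✓; |GU| = 33.80 ✓; ∠GUF = 113.8° ✓; |UF| = 27.50 ✓; ∠(UF, FL) = 81.40° ✗; |FL| = 16.30 ✓.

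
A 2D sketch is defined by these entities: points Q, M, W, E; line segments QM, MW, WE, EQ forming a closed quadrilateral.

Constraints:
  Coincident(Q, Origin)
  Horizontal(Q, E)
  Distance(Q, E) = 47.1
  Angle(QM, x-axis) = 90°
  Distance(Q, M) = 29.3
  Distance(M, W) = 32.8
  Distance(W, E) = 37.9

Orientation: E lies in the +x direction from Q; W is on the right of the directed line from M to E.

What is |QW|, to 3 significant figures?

9.51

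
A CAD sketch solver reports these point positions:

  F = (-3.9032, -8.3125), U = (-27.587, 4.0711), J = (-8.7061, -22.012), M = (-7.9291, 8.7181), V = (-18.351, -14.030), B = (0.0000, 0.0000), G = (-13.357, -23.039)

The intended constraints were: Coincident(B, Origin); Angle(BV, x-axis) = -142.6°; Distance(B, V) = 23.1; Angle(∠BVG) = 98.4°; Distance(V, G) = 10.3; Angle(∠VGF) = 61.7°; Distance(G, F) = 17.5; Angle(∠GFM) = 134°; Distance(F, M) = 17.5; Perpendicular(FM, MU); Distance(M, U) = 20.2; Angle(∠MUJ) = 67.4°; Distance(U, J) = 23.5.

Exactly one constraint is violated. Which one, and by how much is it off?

Distance(U, J) = 23.5 — off by 8.70.

B = (0.00, 0.00) ✓; BV at -142.6° ✓; |BV| = 23.10 ✓; ∠BVG = 98.40° ✓; |VG| = 10.30 ✓; ∠VGF = 61.70° ✓; |GF| = 17.50 ✓; ∠GFM = 134.0° ✓; |FM| = 17.50 ✓; ∠(FM, MU) = 90.00° ✓; |MU| = 20.20 ✓; ∠MUJ = 67.40° ✓; |UJ| = 32.20 ✗.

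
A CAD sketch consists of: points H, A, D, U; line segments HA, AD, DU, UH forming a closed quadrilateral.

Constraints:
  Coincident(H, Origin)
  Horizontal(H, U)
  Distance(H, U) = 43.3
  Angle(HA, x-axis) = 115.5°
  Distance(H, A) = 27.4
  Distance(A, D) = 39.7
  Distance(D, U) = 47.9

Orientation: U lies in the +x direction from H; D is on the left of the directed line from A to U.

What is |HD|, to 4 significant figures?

49.28

Checks: |HU| = 43.30 ✓; |HA| = 27.40 ✓; |AD| = 39.70 ✓; |DU| = 47.90 ✓.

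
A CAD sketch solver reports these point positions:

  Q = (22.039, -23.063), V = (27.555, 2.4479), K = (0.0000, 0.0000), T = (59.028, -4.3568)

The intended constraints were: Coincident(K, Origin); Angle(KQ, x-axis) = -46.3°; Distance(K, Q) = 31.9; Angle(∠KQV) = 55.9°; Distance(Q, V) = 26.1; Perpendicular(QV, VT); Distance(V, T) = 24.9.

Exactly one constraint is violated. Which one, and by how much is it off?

Distance(V, T) = 24.9 — off by 7.30.

K = (0.00, 0.00) ✓; KQ at -46.30° ✓; |KQ| = 31.90 ✓; ∠KQV = 55.90° ✓; |QV| = 26.10 ✓; ∠(QV, VT) = 90.00° ✓; |VT| = 32.20 ✗.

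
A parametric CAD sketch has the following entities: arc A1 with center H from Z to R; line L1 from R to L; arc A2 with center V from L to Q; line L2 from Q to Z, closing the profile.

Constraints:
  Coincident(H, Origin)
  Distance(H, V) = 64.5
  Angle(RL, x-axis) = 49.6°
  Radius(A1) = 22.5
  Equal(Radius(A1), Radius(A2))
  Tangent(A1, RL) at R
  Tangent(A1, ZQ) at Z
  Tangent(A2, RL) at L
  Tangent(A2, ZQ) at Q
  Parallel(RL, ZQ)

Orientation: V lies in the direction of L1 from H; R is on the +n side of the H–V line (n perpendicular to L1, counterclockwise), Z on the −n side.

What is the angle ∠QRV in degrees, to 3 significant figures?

15.7°

The slot axis is L1's direction at 49.6°, so u = (cos 49.6°, sin 49.6°) = (0.648, 0.762) and n = (−sin 49.6°, cos 49.6°) = (-0.762, 0.648). H is at the origin and V lies 64.5 along u from H, so V = 64.5·u = (41.8, 49.1). Tangency of A1 to both parallel lines with radius 22.5 puts R and Z at H ± 22.5·n: R = (-17.1, 14.6), Z = (17.1, -14.6). Equal radii place L and Q the same way about V: L = V + 22.5·n = (24.7, 63.7), Q = V − 22.5·n = (58.9, 34.5). Then cos ∠QRV = RQ·RV / (|RQ||RV|), giving 15.7°.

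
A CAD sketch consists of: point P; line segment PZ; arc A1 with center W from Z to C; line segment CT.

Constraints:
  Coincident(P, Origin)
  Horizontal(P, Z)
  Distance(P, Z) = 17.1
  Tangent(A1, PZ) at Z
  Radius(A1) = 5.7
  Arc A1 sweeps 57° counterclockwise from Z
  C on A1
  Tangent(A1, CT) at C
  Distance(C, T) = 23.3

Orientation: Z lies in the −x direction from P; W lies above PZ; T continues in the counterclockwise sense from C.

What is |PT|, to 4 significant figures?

22.14

P is at the origin; PZ is horizontal with |PZ| = 17.1 and Z on the −x side, so Z = (-17.10, 0.000). A1 meets PZ tangentially, so WZ is at right angles to PZ, so W = Z + (0, 5.7) = (-17.10, 5.700). On A1, Z sits at bearing -90° from W; a 57° counterclockwise sweep puts C at bearing -33°, so C = W + 5.7·(cos -33°, sin -33°) = (-12.32, 2.596). A1 meets CT tangentially, so WC is at right angles to CT, so CT runs along (−sin -33°, cos -33°); with |CT| = 23.3, T = (0.3705, 22.14). Then |PT| = |T − P| = 22.14.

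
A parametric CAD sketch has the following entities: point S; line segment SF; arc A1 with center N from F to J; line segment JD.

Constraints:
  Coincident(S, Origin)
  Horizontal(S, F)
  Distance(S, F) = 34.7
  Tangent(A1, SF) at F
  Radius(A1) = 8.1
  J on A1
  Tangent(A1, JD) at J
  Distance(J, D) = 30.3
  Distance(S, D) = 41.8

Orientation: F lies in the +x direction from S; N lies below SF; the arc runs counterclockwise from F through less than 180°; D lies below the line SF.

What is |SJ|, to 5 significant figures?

27.538

S is at the origin; S and F share the same y with |SF| = 34.7 and F on the +x side, so F = (34.700, 0.0000). Since A1 is tangent to SF there, NF ⟂ SF, so N = F + (0, -8.1) = (34.700, -8.1000). Since NJ ⟂ JD (tangency), |ND| = √(8.1² + 30.3²) = 31.364 regardless of where J sits on A1. So D lies on both circle(S, 41.8) and circle(N, 31.364); the below-SF intersection is D = (20.839, -36.235). J is the foot of the tangent from D: J = (26.756, -6.5183).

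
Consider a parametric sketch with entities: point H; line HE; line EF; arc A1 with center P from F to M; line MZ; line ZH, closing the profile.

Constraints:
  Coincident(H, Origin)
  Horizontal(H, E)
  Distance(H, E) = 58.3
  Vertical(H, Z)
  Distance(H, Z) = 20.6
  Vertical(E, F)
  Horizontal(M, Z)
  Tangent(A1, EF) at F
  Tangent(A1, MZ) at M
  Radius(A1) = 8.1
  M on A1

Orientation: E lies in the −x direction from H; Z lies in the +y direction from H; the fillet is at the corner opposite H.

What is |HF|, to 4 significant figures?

59.62

The virtual corner opposite H is at (-58.30, 20.60). The tangent condition forces PF to be normal to EF and A1 meets MZ tangentially, so PM is at right angles to MZ, with radius 8.1, so the center P sits 8.1 in from both sides at P = (-50.20, 12.50). That places the tangent points at F = (-58.30, 12.50) on EF and M = (-50.20, 20.60) on MZ. Then |HF| = |F − H| = 59.62.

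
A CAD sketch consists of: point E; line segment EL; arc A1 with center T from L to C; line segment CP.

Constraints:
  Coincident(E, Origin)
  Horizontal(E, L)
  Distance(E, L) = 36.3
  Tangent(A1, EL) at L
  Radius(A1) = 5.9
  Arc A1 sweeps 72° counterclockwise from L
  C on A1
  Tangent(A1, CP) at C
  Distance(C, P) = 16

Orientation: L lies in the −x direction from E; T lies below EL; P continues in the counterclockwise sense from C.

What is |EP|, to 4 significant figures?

50.67

On A1, L sits at bearing 90° from T; a 72° counterclockwise sweep puts C at bearing 162°, so C = T + 5.9·(cos 162°, sin 162°) = (-41.91, -4.077). Tangency of A1 to CP means the radius TC is perpendicular to CP, so CP runs along (−sin 162°, cos 162°); with |CP| = 16.0, P = (-46.86, -19.29). Then |EP| = |P − E| = 50.67.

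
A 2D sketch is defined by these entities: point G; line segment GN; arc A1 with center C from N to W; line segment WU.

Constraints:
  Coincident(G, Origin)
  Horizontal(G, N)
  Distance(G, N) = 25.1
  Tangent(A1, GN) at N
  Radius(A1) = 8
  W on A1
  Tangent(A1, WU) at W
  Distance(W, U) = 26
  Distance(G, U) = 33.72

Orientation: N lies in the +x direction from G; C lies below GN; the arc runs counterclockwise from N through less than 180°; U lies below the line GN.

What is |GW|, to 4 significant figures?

18.39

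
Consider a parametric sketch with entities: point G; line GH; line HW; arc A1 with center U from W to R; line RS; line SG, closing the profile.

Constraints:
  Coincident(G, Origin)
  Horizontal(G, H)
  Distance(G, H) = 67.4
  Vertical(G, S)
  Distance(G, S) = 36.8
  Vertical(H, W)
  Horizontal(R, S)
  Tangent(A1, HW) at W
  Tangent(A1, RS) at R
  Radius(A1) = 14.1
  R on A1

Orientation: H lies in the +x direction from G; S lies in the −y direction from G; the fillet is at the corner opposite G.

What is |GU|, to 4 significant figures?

57.93

G is at the origin; GH is horizontal with |GH| = 67.4 and H on the +x side, so H = (67.40, 0.000). G and S share the same x with |GS| = 36.8 and S on the −y side, so S = (0.000, -36.80). The virtual corner opposite G is at (67.40, -36.80). A1 meets HW tangentially, so UW is at right angles to HW and A1 meets RS tangentially, so UR is at right angles to RS, with radius 14.1, so the center U sits 14.1 in from both sides at U = (53.30, -22.70). Then |GU| = |U − G| = 57.93.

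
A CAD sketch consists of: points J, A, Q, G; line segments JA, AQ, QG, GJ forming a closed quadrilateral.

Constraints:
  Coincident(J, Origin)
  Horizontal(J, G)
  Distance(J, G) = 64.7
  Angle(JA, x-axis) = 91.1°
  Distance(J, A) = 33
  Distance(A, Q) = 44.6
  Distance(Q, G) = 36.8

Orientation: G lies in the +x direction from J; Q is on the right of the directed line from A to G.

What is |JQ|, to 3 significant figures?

28.0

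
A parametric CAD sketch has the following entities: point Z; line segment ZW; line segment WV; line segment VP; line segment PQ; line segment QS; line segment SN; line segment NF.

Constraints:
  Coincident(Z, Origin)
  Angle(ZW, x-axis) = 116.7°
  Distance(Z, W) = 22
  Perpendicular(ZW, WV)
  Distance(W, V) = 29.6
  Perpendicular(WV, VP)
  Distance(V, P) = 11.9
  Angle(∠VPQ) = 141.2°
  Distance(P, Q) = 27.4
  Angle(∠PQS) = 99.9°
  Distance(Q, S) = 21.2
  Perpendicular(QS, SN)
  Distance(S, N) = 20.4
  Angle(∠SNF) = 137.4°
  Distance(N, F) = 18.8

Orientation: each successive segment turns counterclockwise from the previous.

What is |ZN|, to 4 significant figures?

17.26

Z is at the origin; ZW runs at 116.7° with length 22.0, so W = (-9.885, 19.65). ZW is perpendicular to WV, so WV runs at -153.3°; with |WV| = 29.6, V = (-36.33, 6.354). WV is perpendicular to VP, so VP runs at -63.30°; with |VP| = 11.9, P = (-30.98, -4.277). ∠VPQ = 141.2° gives PQ at -24.50° from the x-axis; with |PQ| = 27.4, Q = (-6.049, -15.64). ∠PQS = 99.9° gives QS at 55.60° from the x-axis; with |QS| = 21.2, S = (5.928, 1.853). QS ⟂ SN, so SN runs at 145.6°; with |SN| = 20.4, N = (-10.90, 13.38). Then |ZN| = |N − Z| = 17.26.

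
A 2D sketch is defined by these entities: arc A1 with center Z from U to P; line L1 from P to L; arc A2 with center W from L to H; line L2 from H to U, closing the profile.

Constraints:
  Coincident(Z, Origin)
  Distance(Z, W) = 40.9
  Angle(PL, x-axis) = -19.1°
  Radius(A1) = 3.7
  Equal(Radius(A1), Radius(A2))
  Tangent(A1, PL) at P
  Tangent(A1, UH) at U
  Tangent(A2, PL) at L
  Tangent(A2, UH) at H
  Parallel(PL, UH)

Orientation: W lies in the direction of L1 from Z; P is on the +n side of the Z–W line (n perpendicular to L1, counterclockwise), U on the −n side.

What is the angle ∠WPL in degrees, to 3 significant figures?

5.17°

Tangency of A1 to both parallel lines with radius 3.7 puts P and U at Z ± 3.7·n: P = (1.21, 3.50), U = (-1.21, -3.50). Equal radii place L and H the same way about W: L = W + 3.7·n = (39.9, -9.89), H = W − 3.7·n = (37.4, -16.9). Then cos ∠WPL = PW·PL / (|PW||PL|), giving 5.17°.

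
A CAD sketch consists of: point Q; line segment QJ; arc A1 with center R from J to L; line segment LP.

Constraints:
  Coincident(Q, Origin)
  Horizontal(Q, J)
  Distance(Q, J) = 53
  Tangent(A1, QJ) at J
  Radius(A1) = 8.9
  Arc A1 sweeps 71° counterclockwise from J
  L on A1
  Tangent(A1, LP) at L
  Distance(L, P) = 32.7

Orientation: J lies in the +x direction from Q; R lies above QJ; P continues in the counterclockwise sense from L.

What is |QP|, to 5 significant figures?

80.969

Q is at the origin; Q and J share the same y with |QJ| = 53.0 and J on the +x side, so J = (53.000, 0.0000). Since A1 is tangent to QJ there, RJ ⟂ QJ, so R = J + (0, 8.9) = (53.000, 8.9000). On A1, J sits at bearing -90° from R; a 71° counterclockwise sweep puts L at bearing -19°, so L = R + 8.9·(cos -19°, sin -19°) = (61.415, 6.0024). The tangent condition forces RL to be normal to LP, so LP runs along (−sin -19°, cos -19°); with |LP| = 32.7, P = (72.061, 36.921). Then |QP| = |P − Q| = 80.969.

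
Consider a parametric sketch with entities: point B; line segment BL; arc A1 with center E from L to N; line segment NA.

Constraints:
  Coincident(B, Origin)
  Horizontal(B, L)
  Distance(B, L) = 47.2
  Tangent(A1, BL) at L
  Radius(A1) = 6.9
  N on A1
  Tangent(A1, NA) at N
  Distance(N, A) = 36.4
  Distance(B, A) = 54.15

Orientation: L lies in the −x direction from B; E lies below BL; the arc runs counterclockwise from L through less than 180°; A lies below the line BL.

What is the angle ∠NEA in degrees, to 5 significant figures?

79.266°

B is at the origin; B and L share the same y with |BL| = 47.2 and L on the −x side, so L = (-47.200, 0.0000). Since A1 is tangent to BL there, EL ⟂ BL, so E = L + (0, -6.9) = (-47.200, -6.9000). Since EN ⟂ NA (tangency), |EA| = √(6.9² + 36.4²) = 37.048 regardless of where N sits on A1. So A lies on both circle(B, 54.15) and circle(E, 37.048); the below-BL intersection is A = (-34.528, -41.714). N is the foot of the tangent from A: N = (-53.131, -10.426).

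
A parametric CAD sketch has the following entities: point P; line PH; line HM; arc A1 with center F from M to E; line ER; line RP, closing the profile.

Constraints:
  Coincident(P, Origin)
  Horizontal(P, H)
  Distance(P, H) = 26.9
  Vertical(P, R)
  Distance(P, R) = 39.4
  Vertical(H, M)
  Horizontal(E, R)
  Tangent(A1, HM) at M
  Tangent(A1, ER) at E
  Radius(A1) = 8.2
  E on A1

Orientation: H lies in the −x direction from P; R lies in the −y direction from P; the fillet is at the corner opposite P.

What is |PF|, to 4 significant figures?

36.37

P is at the origin; P and H share the same y with |PH| = 26.9 and H on the −x side, so H = (-26.90, 0.000). PR is vertical with |PR| = 39.4 and R on the −y side, so R = (0.000, -39.40). The virtual corner opposite P is at (-26.90, -39.40). Since A1 is tangent to HM there, FM ⟂ HM and A1 meets ER tangentially, so FE is at right angles to ER, with radius 8.2, so the center F sits 8.2 in from both sides at F = (-18.70, -31.20). Then |PF| = |F − P| = 36.37.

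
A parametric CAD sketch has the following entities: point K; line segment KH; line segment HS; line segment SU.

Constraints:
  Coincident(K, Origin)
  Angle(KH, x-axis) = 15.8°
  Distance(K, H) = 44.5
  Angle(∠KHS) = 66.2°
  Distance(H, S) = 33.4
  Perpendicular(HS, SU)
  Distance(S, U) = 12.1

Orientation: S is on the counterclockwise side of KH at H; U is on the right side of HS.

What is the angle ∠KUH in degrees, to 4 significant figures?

53.79°

∠KHS = 66.2°, so HS runs at 15.8° + (180° − 66.2°) = 129.6° from the x-axis; with |HS| = 33.4, S = H + 33.4·(cos 129.6°, sin 129.6°) = (21.53, 37.85). HS ⟂ SU; with |SU| = 12.1 on the right of HS, U = S + 12.1·(0.7705, 0.6374) = (30.85, 45.56). Then cos ∠KUH = UK·UH / (|UK||UH|), giving 53.79°.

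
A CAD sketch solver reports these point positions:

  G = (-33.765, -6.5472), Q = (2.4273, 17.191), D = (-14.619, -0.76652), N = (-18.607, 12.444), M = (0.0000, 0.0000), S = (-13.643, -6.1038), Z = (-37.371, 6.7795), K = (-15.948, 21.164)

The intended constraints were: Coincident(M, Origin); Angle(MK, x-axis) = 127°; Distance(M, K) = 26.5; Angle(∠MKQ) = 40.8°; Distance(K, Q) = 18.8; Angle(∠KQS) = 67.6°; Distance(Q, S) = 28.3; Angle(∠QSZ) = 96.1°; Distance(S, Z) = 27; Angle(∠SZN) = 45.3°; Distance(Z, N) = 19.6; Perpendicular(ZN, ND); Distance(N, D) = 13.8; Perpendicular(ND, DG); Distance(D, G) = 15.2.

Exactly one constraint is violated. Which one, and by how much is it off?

Distance(D, G) = 15.2 — off by 4.80.

M = (0.00, 0.00) ✓; MK at 127.0° ✓; |MK| = 26.50 ✓; ∠MKQ = 40.80° ✓; |KQ| = 18.80 ✓; ∠KQS = 67.60° ✓; |QS| = 28.30 ✓; ∠QSZ = 96.10° ✓; |SZ| = 27.00 ✓; ∠SZN = 45.30° ✓; |ZN| = 19.60 ✓; ∠(ZN, ND) = 90.00° ✓; |ND| = 13.80 ✓; ∠(ND, DG) = 90.00° ✓; |DG| = 20.00 ✗.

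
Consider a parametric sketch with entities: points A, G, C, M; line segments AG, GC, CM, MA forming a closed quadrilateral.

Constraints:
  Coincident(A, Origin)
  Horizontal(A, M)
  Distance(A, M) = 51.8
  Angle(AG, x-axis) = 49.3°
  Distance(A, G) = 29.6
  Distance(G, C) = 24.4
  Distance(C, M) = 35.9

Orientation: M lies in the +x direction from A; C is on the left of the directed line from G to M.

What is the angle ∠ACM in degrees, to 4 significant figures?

68.00°

Checks: A = (0.00, 0.00) ✓; |GC| = 24.40 ✓; |CM| = 35.90 ✓.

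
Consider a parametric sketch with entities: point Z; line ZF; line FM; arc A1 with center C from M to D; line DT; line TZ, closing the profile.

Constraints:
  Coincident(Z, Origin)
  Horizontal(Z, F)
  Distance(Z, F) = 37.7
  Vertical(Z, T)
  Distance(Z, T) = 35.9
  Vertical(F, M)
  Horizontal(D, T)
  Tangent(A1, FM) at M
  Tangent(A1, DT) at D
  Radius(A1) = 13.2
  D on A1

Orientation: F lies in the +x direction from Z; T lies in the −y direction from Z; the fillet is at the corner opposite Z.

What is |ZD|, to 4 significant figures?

43.46

The virtual corner opposite Z is at (37.70, -35.90). The tangent condition forces CM to be normal to FM and the tangent condition forces CD to be normal to DT, with radius 13.2, so the center C sits 13.2 in from both sides at C = (24.50, -22.70). That places the tangent points at M = (37.70, -22.70) on FM and D = (24.50, -35.90) on DT. Then |ZD| = |D − Z| = 43.46.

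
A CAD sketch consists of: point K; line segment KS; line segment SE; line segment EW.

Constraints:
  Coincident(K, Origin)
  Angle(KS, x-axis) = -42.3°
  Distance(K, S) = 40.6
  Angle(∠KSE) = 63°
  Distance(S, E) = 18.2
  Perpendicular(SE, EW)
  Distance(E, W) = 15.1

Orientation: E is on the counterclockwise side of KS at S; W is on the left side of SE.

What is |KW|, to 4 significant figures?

21.08

K is at the origin; KS runs at -42.3° with length 40.6, so S = 40.6·(cos -42.3°, sin -42.3°) = (30.03, -27.32). ∠KSE = 63.0°, so SE runs at -42.3° + (180° − 63.0°) = 74.70° from the x-axis; with |SE| = 18.2, E = S + 18.2·(cos 74.70°, sin 74.70°) = (34.83, -9.769). SE is perpendicular to EW; with |EW| = 15.1 on the left of SE, W = E + 15.1·(-0.9646, 0.2639) = (20.27, -5.785). Then |KW| = |W − K| = 21.08.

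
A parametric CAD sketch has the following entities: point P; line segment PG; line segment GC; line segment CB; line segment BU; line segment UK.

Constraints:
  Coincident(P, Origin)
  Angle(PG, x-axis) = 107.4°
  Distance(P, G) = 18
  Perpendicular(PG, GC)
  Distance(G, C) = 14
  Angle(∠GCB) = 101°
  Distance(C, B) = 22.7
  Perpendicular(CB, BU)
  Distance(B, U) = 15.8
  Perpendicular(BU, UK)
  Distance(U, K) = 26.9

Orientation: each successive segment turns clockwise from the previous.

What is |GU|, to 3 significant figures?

25.5

∠GCB = 101.0° gives CB at -61.6° from the x-axis; with |CB| = 22.7, B = (18.8, 1.39). The perpendicularity gives BU at right angles to CB, so BU runs at -152°; with |BU| = 15.8, U = (4.87, -6.12). Then |GU| = |U − G| = 25.5.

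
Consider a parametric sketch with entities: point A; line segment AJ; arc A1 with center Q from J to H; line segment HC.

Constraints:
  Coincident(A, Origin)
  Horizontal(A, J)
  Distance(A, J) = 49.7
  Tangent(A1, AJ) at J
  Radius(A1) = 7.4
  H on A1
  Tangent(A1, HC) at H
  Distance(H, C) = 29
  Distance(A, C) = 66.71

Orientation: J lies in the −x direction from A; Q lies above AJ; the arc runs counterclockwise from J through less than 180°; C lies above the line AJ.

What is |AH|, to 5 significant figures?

44.334

A is at the origin; AJ is horizontal with |AJ| = 49.7 and J on the −x side, so J = (-49.700, 0.0000). Since A1 is tangent to AJ there, QJ ⟂ AJ, so Q = J + (0, 7.4) = (-49.700, 7.4000). Since QH ⟂ HC (tangency), |QC| = √(7.4² + 29.0²) = 29.929 regardless of where H sits on A1. So C lies on both circle(A, 66.71) and circle(Q, 29.929); the above-AJ intersection is C = (-55.692, 36.723). H is the foot of the tangent from C: H = (-43.041, 10.628).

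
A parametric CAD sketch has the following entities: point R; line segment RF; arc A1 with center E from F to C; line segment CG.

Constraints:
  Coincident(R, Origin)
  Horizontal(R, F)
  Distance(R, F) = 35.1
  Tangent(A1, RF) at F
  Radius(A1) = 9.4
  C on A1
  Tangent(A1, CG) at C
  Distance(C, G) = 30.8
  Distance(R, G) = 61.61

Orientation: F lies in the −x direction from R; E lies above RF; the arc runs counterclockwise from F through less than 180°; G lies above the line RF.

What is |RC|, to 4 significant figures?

31.87

Checks: R = (0.00, 0.00) ✓; |EC| = 9.400 ✓; ∠(EC, CG) = 90.00° ✓; |CG| = 30.80 ✓; |RG| = 61.61 ✓.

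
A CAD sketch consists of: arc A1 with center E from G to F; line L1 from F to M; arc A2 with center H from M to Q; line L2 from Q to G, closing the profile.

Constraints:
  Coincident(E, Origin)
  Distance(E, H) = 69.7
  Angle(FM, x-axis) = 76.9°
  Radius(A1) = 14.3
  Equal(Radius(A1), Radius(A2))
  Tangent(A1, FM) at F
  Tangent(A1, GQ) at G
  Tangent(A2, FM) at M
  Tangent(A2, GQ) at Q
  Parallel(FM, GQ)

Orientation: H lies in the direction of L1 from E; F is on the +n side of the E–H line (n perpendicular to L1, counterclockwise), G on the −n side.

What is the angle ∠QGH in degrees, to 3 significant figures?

11.6°

Tangency of A1 to both parallel lines with radius 14.3 puts F and G at E ± 14.3·n: F = (-13.9, 3.24), G = (13.9, -3.24). Equal radii place M and Q the same way about H: M = H + 14.3·n = (1.87, 71.1), Q = H − 14.3·n = (29.7, 64.6). Then cos ∠QGH = GQ·GH / (|GQ||GH|), giving 11.6°.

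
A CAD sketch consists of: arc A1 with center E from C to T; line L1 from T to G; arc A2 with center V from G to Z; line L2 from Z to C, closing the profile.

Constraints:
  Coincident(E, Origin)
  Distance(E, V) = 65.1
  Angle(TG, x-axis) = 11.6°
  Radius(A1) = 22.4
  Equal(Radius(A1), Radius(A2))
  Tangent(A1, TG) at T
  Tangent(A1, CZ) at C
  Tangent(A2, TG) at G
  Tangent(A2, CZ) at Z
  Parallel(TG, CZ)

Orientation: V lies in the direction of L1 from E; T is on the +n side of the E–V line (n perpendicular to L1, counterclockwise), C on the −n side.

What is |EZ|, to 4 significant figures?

68.85

Tangency of A1 to both parallel lines with radius 22.4 puts T and C at E ± 22.4·n: T = (-4.504, 21.94), C = (4.504, -21.94). Equal radii place G and Z the same way about V: G = V + 22.4·n = (59.27, 35.03), Z = V − 22.4·n = (68.27, -8.852). Then |EZ| = |Z − E| = 68.85.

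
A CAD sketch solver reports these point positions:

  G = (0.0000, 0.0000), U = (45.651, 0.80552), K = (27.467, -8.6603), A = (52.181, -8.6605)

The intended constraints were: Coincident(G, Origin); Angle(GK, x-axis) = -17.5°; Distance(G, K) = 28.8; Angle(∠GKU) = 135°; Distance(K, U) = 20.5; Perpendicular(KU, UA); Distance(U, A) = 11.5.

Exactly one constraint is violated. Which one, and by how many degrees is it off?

Perpendicular(KU, UA) — off by 7.10°.

G = (0.00, 0.00) ✓; GK at -17.50° ✓; |GK| = 28.80 ✓; ∠GKU = 135.0° ✓; |KU| = 20.50 ✓; ∠(KU, UA) = 82.90° ✗; |UA| = 11.50 ✓.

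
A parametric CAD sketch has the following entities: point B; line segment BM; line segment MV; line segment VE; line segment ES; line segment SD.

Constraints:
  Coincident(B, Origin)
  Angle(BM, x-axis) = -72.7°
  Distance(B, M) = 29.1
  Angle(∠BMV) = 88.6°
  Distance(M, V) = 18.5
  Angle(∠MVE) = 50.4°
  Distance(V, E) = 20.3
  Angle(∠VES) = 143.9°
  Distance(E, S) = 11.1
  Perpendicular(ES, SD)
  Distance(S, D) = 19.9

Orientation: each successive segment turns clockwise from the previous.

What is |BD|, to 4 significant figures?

31.88

B is at the origin; BM runs at -72.7° with length 29.1, so M = (8.654, -27.78). ∠BMV = 88.6° gives MV at -164.1° from the x-axis; with |MV| = 18.5, V = (-9.139, -32.85). ∠MVE = 50.4° gives VE at 66.30° from the x-axis; with |VE| = 20.3, E = (-0.9791, -14.26). ∠VES = 143.9° gives ES at 30.20° from the x-axis; with |ES| = 11.1, S = (8.614, -8.680). The perpendicularity gives SD at right angles to ES, so SD runs at -59.80°; with |SD| = 19.9, D = (18.62, -25.88). Then |BD| = |D − B| = 31.88.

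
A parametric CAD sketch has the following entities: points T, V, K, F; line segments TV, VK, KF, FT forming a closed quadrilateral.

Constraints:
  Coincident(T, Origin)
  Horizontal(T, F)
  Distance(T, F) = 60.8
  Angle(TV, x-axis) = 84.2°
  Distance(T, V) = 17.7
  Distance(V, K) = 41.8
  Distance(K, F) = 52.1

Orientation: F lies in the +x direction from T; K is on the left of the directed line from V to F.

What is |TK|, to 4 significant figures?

55.89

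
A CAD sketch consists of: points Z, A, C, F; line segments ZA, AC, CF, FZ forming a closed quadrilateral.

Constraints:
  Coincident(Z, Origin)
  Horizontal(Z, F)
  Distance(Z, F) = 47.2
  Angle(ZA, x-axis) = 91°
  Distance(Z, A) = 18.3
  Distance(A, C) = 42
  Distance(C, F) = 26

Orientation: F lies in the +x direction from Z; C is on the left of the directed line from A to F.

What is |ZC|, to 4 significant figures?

48.25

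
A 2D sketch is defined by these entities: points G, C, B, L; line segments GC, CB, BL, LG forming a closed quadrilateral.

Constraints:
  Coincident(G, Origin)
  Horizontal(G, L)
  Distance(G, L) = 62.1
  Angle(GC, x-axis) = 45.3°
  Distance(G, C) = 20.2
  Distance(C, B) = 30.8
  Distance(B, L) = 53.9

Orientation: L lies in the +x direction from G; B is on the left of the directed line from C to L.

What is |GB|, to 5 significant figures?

50.409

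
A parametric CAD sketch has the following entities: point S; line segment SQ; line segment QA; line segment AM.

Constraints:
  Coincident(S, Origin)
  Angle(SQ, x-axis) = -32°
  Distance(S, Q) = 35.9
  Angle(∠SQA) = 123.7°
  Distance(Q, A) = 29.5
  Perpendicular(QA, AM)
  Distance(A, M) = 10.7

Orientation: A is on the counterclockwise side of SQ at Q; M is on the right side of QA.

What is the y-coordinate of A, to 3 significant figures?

-6.88

S is at the origin; SQ runs at -32.0° with length 35.9, so Q = 35.9·(cos -32.0°, sin -32.0°) = (30.4, -19.0). ∠SQA = 123.7°, so QA runs at -32.0° + (180° − 123.7°) = 24.3° from the x-axis; with |QA| = 29.5, A = Q + 29.5·(cos 24.3°, sin 24.3°) = (57.3, -6.88). So A.y = -6.88.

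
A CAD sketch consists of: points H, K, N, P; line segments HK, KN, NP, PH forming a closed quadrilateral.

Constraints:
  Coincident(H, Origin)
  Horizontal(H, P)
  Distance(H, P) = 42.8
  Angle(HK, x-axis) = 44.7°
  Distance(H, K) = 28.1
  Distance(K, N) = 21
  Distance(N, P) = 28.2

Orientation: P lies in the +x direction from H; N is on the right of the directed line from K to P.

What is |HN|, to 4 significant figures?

14.61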